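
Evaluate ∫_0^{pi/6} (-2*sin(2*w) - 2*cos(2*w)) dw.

-sqrt(3)/2 - 1/2

An antiderivative is F(w) = -sin(2*w) + cos(2*w).
Then F(pi/6) - F(0) = (1/2 - sqrt(3)/2) - (1) = -sqrt(3)/2 - 1/2.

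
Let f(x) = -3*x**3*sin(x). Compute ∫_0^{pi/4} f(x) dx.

Integrate by parts 3 times (u = x^3, dv = -3*sin(x) dx).
An antiderivative is F(x) = 3*x**3*cos(x) - 9*x**2*sin(x) - 18*x*cos(x) + 18*sin(x).
Then F(pi/4) - F(0) = (3*sqrt(2)*(-96*pi - 12*pi**2 + pi**3 + 384)/128) - (0) = 3*sqrt(2)*(-96*pi - 12*pi**2 + pi**3 + 384)/128.

3*sqrt(2)*(-96*pi - 12*pi**2 + pi**3 + 384)/128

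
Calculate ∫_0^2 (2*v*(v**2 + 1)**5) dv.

Let u = v**2 + 1, so du = 2*v dv. When v = 0, u = 1; when v = 2, u = 5.
The integral becomes ∫ u**5 du from 1 to 5, with antiderivative u**6/6.
Back in v: F(v) = (v**2 + 1)**6/6.
Then F(2) - F(0) = (15625/6) - (1/6) = 2604.

2604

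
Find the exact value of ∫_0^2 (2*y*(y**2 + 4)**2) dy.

Let u = y**2 + 4, so du = 2*y dy. When y = 0, u = 4; when y = 2, u = 8.
The integral becomes ∫ u**2 du from 4 to 8, with antiderivative u**3/3.
Back in y: F(y) = (y**2 + 4)**3/3.
Then F(2) - F(0) = (512/3) - (64/3) = 448/3.

448/3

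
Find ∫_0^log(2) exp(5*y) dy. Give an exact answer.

31/5

Let u = exp(y), so du = exp(y) dy. When y = 0, u = 1; when y = log(2), u = 2.
The integral becomes ∫ u**4 du from 1 to 2, with antiderivative u**5/5.
Back in y: F(y) = exp(5*y)/5.
Then F(log(2)) - F(0) = (32/5) - (1/5) = 31/5.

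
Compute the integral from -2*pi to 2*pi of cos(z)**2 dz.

Use the identity cos^2(z) = (1 + cos(2*z))/2.
An antiderivative is F(z) = z/2 + sin(2*z)/4.
Then F(2*pi) - F(-2*pi) = (pi) - (-pi) = 2*pi.

2*pi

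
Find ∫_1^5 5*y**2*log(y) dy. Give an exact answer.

Integrate by parts once (u = ln y, dv = 5*y**2 dy).
An antiderivative is F(y) = 5*y**3*(3*log(y) - 1)/9.
Then F(5) - F(1) = (-625/9 + 625*log(5)/3) - (-5/9) = -620/9 + 625*log(5)/3.

-620/9 + 625*log(5)/3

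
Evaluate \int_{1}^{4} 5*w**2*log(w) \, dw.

-35 + 640*log(2)/3

Integrate by parts once (u = ln w, dv = 5*w**2 dw).
An antiderivative is F(w) = 5*w**3*(3*log(w) - 1)/9.
Then F(4) - F(1) = (-320/9 + 640*log(2)/3) - (-5/9) = -35 + 640*log(2)/3.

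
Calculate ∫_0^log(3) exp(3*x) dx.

26/3

Let u = exp(x), so du = exp(x) dx. When x = 0, u = 1; when x = log(3), u = 3.
The integral becomes ∫ u**2 du from 1 to 3, with antiderivative u**3/3.
Back in x: F(x) = exp(3*x)/3.
Then F(log(3)) - F(0) = (9) - (1/3) = 26/3.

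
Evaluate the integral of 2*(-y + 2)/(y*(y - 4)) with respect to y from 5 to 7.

log(5/21)

Factor the denominator: y**2 - 4*y = y(y - 4).
Partial fractions: 2*(-y + 2)/(y*(y - 4)) = -1/y - 1/(y - 4).
An antiderivative is F(y) = -log(y) - log(y - 4).
Then F(7) - F(5) = (-log(21)) - (-log(5)) = log(5/21).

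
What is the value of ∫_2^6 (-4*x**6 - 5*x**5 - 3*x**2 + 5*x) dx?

By the power rule, an antiderivative is F(x) = -4*x**7/7 - 5*x**6/6 - x**3 + 5*x**2/2.
Then F(6) - F(2) = (-1392786/7) - (-2614/21) = -4175744/21.

-4175744/21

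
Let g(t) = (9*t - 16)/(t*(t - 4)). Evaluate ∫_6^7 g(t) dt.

Factor the denominator: t**2 - 4*t = t(t - 4).
Partial fractions: (9*t - 16)/(t*(t - 4)) = 4/t + 5/(t - 4).
An antiderivative is F(t) = 4*log(t) + 5*log(t - 4).
Then F(7) - F(6) = (5*log(3) + 4*log(7)) - (4*log(3) + 9*log(2)) = -9*log(2) + log(3) + 4*log(7).

-9*log(2) + log(3) + 4*log(7)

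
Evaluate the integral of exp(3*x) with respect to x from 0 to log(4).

21

Let u = exp(x), so du = exp(x) dx. When x = 0, u = 1; when x = log(4), u = 4.
The integral becomes ∫ u**2 du from 1 to 4, with antiderivative u**3/3.
Back in x: F(x) = exp(3*x)/3.
Then F(log(4)) - F(0) = (64/3) - (1/3) = 21.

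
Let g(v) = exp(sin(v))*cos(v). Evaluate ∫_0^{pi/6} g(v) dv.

-1 + exp(1/2)

Let u = sin(v), so du = cos(v) dv. When v = 0, u = 0; when v = pi/6, u = 1/2.
The integral becomes ∫ exp(u) du from 0 to 1/2, with antiderivative exp(u).
Back in v: F(v) = exp(sin(v)).
Then F(pi/6) - F(0) = (exp(1/2)) - (1) = -1 + exp(1/2).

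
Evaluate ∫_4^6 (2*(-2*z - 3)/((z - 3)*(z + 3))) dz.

Factor the denominator: z**2 - 9 = (z + 3)(z - 3).
Partial fractions: 2*(-2*z - 3)/((z - 3)*(z + 3)) = -1/(z + 3) - 3/(z - 3).
An antiderivative is F(z) = -3*log(z - 3) - log(z + 3).
Then F(6) - F(4) = (-5*log(3)) - (-log(7)) = -5*log(3) + log(7).

-5*log(3) + log(7)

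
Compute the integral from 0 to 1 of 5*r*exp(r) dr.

Integrate by parts once (u = r, dv = 5*exp(r) dr).
An antiderivative is F(r) = (5*r - 5)*exp(r).
Then F(1) - F(0) = (0) - (-5) = 5.

5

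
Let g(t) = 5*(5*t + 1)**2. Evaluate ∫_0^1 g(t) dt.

Let u = 5*t + 1, so du = 5 dt. When t = 0, u = 1; when t = 1, u = 6.
The integral becomes ∫ u**2 du from 1 to 6, with antiderivative u**3/3.
Back in t: F(t) = (5*t + 1)**3/3.
Then F(1) - F(0) = (72) - (1/3) = 215/3.

215/3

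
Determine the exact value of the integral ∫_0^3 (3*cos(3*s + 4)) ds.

Let u = 3*s + 4, so du = 3 ds. When s = 0, u = 4; when s = 3, u = 13.
The integral becomes ∫ cos(u) du from 4 to 13, with antiderivative sin(u).
Back in s: F(s) = sin(3*s + 4).
Then F(3) - F(0) = (sin(13)) - (sin(4)) = sin(13) - sin(4).

sin(13) - sin(4)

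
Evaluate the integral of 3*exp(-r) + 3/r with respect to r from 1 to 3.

-3*exp(-3) + 3*exp(-1) + 3*log(3)

An antiderivative is F(r) = 3*log(r) - 3*exp(-r).
Then F(3) - F(1) = (-3*exp(-3) + 3*log(3)) - (-3*exp(-1)) = -3*exp(-3) + 3*exp(-1) + 3*log(3).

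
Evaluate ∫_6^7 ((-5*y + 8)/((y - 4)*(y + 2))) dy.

Factor the denominator: y**2 - 2*y - 8 = (y + 2)(y - 4).
Partial fractions: (-5*y + 8)/((y - 4)*(y + 2)) = -3/(y + 2) - 2/(y - 4).
An antiderivative is F(y) = -2*log(y - 4) - 3*log(y + 2).
Then F(7) - F(6) = (-8*log(3)) - (-11*log(2)) = -8*log(3) + 11*log(2).

-8*log(3) + 11*log(2)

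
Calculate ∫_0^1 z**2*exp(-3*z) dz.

Integrate by parts twice (u = z^2, dv = exp(-3*z) dz).
An antiderivative is F(z) = (-9*z**2 - 6*z - 2)*exp(-3*z)/27.
Then F(1) - F(0) = (-17*exp(-3)/27) - (-2/27) = 2/27 - 17*exp(-3)/27.

2/27 - 17*exp(-3)/27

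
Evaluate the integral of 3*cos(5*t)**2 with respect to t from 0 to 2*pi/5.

3*pi/5

Use the identity cos^2(5*t) = (1 + cos(10*t))/2.
An antiderivative is F(t) = 3*t/2 + 3*sin(10*t)/20.
Then F(2*pi/5) - F(0) = (3*pi/5) - (0) = 3*pi/5.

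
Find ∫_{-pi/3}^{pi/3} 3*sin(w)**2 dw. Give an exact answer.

Use the identity sin^2(w) = (1 - cos(2*w))/2.
An antiderivative is F(w) = 3*w/2 - 3*sin(2*w)/4.
Then F(pi/3) - F(-pi/3) = (-3*sqrt(3)/8 + pi/2) - (-pi/2 + 3*sqrt(3)/8) = pi - 3*sqrt(3)/4.

pi - 3*sqrt(3)/4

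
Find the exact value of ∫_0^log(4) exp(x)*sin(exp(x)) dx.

cos(1) - cos(4)

Let u = exp(x), so du = exp(x) dx. When x = 0, u = 1; when x = log(4), u = 4.
The integral becomes ∫ sin(u) du from 1 to 4, with antiderivative -cos(u).
Back in x: F(x) = -cos(exp(x)).
Then F(log(4)) - F(0) = (-cos(4)) - (-cos(1)) = cos(1) - cos(4).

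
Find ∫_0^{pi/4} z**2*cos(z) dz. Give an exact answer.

sqrt(2)*(-32 + pi**2 + 8*pi)/32

Integrate by parts twice (u = z^2, dv = cos(z) dz).
An antiderivative is F(z) = z**2*sin(z) + 2*z*cos(z) - 2*sin(z).
Then F(pi/4) - F(0) = (sqrt(2)*(-32 + pi**2 + 8*pi)/32) - (0) = sqrt(2)*(-32 + pi**2 + 8*pi)/32.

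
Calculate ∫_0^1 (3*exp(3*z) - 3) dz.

-4 + exp(3)

An antiderivative is F(z) = exp(3*z) - 3*z.
Then F(1) - F(0) = (-3 + exp(3)) - (1) = -4 + exp(3).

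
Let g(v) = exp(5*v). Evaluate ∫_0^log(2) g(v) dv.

Let u = exp(v), so du = exp(v) dv. When v = 0, u = 1; when v = log(2), u = 2.
The integral becomes ∫ u**4 du from 1 to 2, with antiderivative u**5/5.
Back in v: F(v) = exp(5*v)/5.
Then F(log(2)) - F(0) = (32/5) - (1/5) = 31/5.

31/5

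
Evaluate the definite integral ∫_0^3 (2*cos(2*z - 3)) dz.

2*sin(3)

Let u = 2*z - 3, so du = 2 dz. When z = 0, u = -3; when z = 3, u = 3.
The integral becomes ∫ cos(u) du from -3 to 3, with antiderivative sin(u).
Back in z: F(z) = sin(2*z - 3).
Then F(3) - F(0) = (sin(3)) - (-sin(3)) = 2*sin(3).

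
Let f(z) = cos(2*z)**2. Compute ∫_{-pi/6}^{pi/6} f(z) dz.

Use the identity cos^2(2*z) = (1 + cos(4*z))/2.
An antiderivative is F(z) = z/2 + sin(4*z)/8.
Then F(pi/6) - F(-pi/6) = (sqrt(3)/16 + pi/12) - (-pi/12 - sqrt(3)/16) = sqrt(3)/8 + pi/6.

sqrt(3)/8 + pi/6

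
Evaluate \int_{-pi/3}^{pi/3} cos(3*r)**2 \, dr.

Use the identity cos^2(3*r) = (1 + cos(6*r))/2.
An antiderivative is F(r) = r/2 + sin(6*r)/12.
Then F(pi/3) - F(-pi/3) = (pi/6) - (-pi/6) = pi/3.

pi/3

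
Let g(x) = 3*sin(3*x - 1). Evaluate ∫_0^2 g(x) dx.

Let u = 3*x - 1, so du = 3 dx. When x = 0, u = -1; when x = 2, u = 5.
The integral becomes ∫ sin(u) du from -1 to 5, with antiderivative -cos(u).
Back in x: F(x) = -cos(3*x - 1).
Then F(2) - F(0) = (-cos(5)) - (-cos(1)) = -cos(5) + cos(1).

-cos(5) + cos(1)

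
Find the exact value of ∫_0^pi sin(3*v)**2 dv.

Use the identity sin^2(3*v) = (1 - cos(6*v))/2.
An antiderivative is F(v) = v/2 - sin(6*v)/12.
Then F(pi) - F(0) = (pi/2) - (0) = pi/2.

pi/2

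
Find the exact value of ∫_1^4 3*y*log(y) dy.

Integrate by parts once (u = ln y, dv = 3*y dy).
An antiderivative is F(y) = 3*y**2*(2*log(y) - 1)/4.
Then F(4) - F(1) = (-12 + 48*log(2)) - (-3/4) = -45/4 + 48*log(2).

-45/4 + 48*log(2)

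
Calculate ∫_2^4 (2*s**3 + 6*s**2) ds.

232

By the power rule, an antiderivative is F(s) = s**4/2 + 2*s**3.
Then F(4) - F(2) = (256) - (24) = 232.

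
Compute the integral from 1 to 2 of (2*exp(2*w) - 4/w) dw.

-exp(2) - log(16) + exp(4)

An antiderivative is F(w) = exp(2*w) - 4*log(w).
Then F(2) - F(1) = (-log(16) + exp(4)) - (exp(2)) = -exp(2) - log(16) + exp(4).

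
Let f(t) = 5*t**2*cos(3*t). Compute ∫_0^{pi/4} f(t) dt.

5*sqrt(2)*(-24*pi - 32 + 9*pi**2)/864

Integrate by parts twice (u = t^2, dv = 5*cos(3*t) dt).
An antiderivative is F(t) = 5*t**2*sin(3*t)/3 + 10*t*cos(3*t)/9 - 10*sin(3*t)/27.
Then F(pi/4) - F(0) = (5*sqrt(2)*(-24*pi - 32 + 9*pi**2)/864) - (0) = 5*sqrt(2)*(-24*pi - 32 + 9*pi**2)/864.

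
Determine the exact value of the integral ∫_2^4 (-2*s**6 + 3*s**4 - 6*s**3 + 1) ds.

By the power rule, an antiderivative is F(s) = -2*s**7/7 + 3*s**5/5 - 3*s**4/2 + s.
Then F(4) - F(2) = (-155636/35) - (-1378/35) = -154258/35.

-154258/35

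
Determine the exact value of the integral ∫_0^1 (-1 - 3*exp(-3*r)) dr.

-2 + exp(-3)

An antiderivative is F(r) = -r + exp(-3*r).
Then F(1) - F(0) = (-1 + exp(-3)) - (1) = -2 + exp(-3).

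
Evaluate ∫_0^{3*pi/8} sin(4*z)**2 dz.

3*pi/16

Use the identity sin^2(4*z) = (1 - cos(8*z))/2.
An antiderivative is F(z) = z/2 - sin(8*z)/16.
Then F(3*pi/8) - F(0) = (3*pi/16) - (0) = 3*pi/16.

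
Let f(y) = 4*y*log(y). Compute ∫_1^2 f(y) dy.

-3 + 8*log(2)

Integrate by parts once (u = ln y, dv = 4*y dy).
An antiderivative is F(y) = y**2*(2*log(y) - 1).
Then F(2) - F(1) = (-4 + 8*log(2)) - (-1) = -3 + 8*log(2).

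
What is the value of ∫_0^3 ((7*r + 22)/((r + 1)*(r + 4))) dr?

Factor the denominator: r**2 + 5*r + 4 = (r + 4)(r + 1).
Partial fractions: (7*r + 22)/((r + 1)*(r + 4)) = 2/(r + 4) + 5/(r + 1).
An antiderivative is F(r) = 5*log(r + 1) + 2*log(r + 4).
Then F(3) - F(0) = (2*log(7) + 10*log(2)) - (log(16)) = 2*log(7) + 6*log(2).

2*log(7) + 6*log(2)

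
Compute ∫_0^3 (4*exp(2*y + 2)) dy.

Let u = 2*y + 2, so du = 2 dy. When y = 0, u = 2; when y = 3, u = 8.
The integral becomes 2·∫ exp(u) du from 2 to 8, with antiderivative 2*exp(u).
Back in y: F(y) = 2*exp(2*y + 2).
Then F(3) - F(0) = (2*exp(8)) - (2*exp(2)) = -2*(1 - exp(6))*exp(2).

-2*(1 - exp(6))*exp(2)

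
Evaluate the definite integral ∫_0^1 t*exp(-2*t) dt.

(-3 + exp(2))*exp(-2)/4

Integrate by parts once (u = t, dv = exp(-2*t) dt).
An antiderivative is F(t) = (-2*t - 1)*exp(-2*t)/4.
Then F(1) - F(0) = (-3*exp(-2)/4) - (-1/4) = (-3 + exp(2))*exp(-2)/4.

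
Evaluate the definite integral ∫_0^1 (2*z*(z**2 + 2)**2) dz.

19/3

Let u = z**2 + 2, so du = 2*z dz. When z = 0, u = 2; when z = 1, u = 3.
The integral becomes ∫ u**2 du from 2 to 3, with antiderivative u**3/3.
Back in z: F(z) = (z**2 + 2)**3/3.
Then F(1) - F(0) = (9) - (8/3) = 19/3.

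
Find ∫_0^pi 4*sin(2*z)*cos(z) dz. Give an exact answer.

16/3

Use the identity sin(2*z)cos(z) = [sin(3*z) + sin(z)]/2.
An antiderivative is F(z) = -2*cos(z) - 2*cos(3*z)/3.
Then F(pi) - F(0) = (8/3) - (-8/3) = 16/3.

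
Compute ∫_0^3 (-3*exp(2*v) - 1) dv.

-3*exp(6)/2 - 3/2

An antiderivative is F(v) = -3*exp(2*v)/2 - v.
Then F(3) - F(0) = (-3*exp(6)/2 - 3) - (-3/2) = -3*exp(6)/2 - 3/2.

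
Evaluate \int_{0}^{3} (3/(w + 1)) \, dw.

An antiderivative is F(w) = 3*log(w + 1).
Then F(3) - F(0) = (log(64)) - (0) = log(64).

log(64)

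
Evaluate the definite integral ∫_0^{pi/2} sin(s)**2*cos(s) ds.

1/3

Let u = sin(s), so du = cos(s) ds. When s = 0, u = 0; when s = pi/2, u = 1.
The integral becomes ∫ u**2 du from 0 to 1, with antiderivative u**3/3.
Back in s: F(s) = sin(s)**3/3.
Then F(pi/2) - F(0) = (1/3) - (0) = 1/3.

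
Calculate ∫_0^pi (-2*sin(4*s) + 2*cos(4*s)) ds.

An antiderivative is F(s) = sin(4*s)/2 + cos(4*s)/2.
Then F(pi) - F(0) = (1/2) - (1/2) = 0.

0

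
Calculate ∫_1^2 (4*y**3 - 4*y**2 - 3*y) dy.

7/6

By the power rule, an antiderivative is F(y) = y**4 - 4*y**3/3 - 3*y**2/2.
Then F(2) - F(1) = (-2/3) - (-11/6) = 7/6.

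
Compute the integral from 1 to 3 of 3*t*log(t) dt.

-6 + 27*log(3)/2

Integrate by parts once (u = ln t, dv = 3*t dt).
An antiderivative is F(t) = 3*t**2*(2*log(t) - 1)/4.
Then F(3) - F(1) = (-27/4 + 27*log(3)/2) - (-3/4) = -6 + 27*log(3)/2.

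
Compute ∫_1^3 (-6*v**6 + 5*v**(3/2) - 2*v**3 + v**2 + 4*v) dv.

By the power rule, an antiderivative is F(v) = -6*v**7/7 + 2*v**(5/2) - v**4/2 + v**3/3 + 2*v**2.
Then F(3) - F(1) = (-26433/14 + 18*sqrt(3)) - (125/42) = -39712/21 + 18*sqrt(3).

-39712/21 + 18*sqrt(3)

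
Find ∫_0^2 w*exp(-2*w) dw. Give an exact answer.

(-5 + exp(4))*exp(-4)/4

Integrate by parts once (u = w, dv = exp(-2*w) dw).
An antiderivative is F(w) = (-2*w - 1)*exp(-2*w)/4.
Then F(2) - F(0) = (-5*exp(-4)/4) - (-1/4) = (-5 + exp(4))*exp(-4)/4.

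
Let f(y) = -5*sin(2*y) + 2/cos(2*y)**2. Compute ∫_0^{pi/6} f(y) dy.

An antiderivative is F(y) = 5*cos(2*y)/2 + tan(2*y).
Then F(pi/6) - F(0) = (5/4 + sqrt(3)) - (5/2) = -5/4 + sqrt(3).

-5/4 + sqrt(3)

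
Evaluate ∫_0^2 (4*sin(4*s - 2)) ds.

Let u = 4*s - 2, so du = 4 ds. When s = 0, u = -2; when s = 2, u = 6.
The integral becomes ∫ sin(u) du from -2 to 6, with antiderivative -cos(u).
Back in s: F(s) = -cos(4*s - 2).
Then F(2) - F(0) = (-cos(6)) - (-cos(2)) = -cos(6) + cos(2).

-cos(6) + cos(2)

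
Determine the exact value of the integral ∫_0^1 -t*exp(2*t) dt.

Integrate by parts once (u = t, dv = -exp(2*t) dt).
An antiderivative is F(t) = (-2*t + 1)*exp(2*t)/4.
Then F(1) - F(0) = (-exp(2)/4) - (1/4) = -exp(2)/4 - 1/4.

-exp(2)/4 - 1/4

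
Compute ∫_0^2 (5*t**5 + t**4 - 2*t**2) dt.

By the power rule, an antiderivative is F(t) = 5*t**6/6 + t**5/5 - 2*t**3/3.
Then F(2) - F(0) = (272/5) - (0) = 272/5.

272/5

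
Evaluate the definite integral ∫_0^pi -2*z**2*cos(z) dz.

4*pi

Integrate by parts twice (u = z^2, dv = -2*cos(z) dz).
An antiderivative is F(z) = -2*z**2*sin(z) - 4*z*cos(z) + 4*sin(z).
Then F(pi) - F(0) = (4*pi) - (0) = 4*pi.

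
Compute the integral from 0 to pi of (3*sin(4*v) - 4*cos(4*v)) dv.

An antiderivative is F(v) = -sin(4*v) - 3*cos(4*v)/4.
Then F(pi) - F(0) = (-3/4) - (-3/4) = 0.

0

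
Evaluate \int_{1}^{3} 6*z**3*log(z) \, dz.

Integrate by parts once (u = ln z, dv = 6*z**3 dz).
An antiderivative is F(z) = 3*z**4*(4*log(z) - 1)/8.
Then F(3) - F(1) = (-243/8 + 243*log(3)/2) - (-3/8) = -30 + 243*log(3)/2.

-30 + 243*log(3)/2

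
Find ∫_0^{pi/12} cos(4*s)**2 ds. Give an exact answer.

sqrt(3)/32 + pi/24

Use the identity cos^2(4*s) = (1 + cos(8*s))/2.
An antiderivative is F(s) = s/2 + sin(8*s)/16.
Then F(pi/12) - F(0) = (sqrt(3)/32 + pi/24) - (0) = sqrt(3)/32 + pi/24.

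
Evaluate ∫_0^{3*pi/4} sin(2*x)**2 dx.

3*pi/8

Use the identity sin^2(2*x) = (1 - cos(4*x))/2.
An antiderivative is F(x) = x/2 - sin(4*x)/8.
Then F(3*pi/4) - F(0) = (3*pi/8) - (0) = 3*pi/8.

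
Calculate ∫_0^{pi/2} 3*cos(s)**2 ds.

Use the identity cos^2(s) = (1 + cos(2*s))/2.
An antiderivative is F(s) = 3*s/2 + 3*sin(2*s)/4.
Then F(pi/2) - F(0) = (3*pi/4) - (0) = 3*pi/4.

3*pi/4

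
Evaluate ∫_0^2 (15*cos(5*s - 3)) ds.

Let u = 5*s - 3, so du = 5 ds. When s = 0, u = -3; when s = 2, u = 7.
The integral becomes 3·∫ cos(u) du from -3 to 7, with antiderivative 3*sin(u).
Back in s: F(s) = 3*sin(5*s - 3).
Then F(2) - F(0) = (3*sin(7)) - (-3*sin(3)) = 3*sin(3) + 3*sin(7).

3*sin(3) + 3*sin(7)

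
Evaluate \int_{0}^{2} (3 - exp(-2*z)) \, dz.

exp(-4)/2 + 11/2

An antiderivative is F(z) = 3*z + exp(-2*z)/2.
Then F(2) - F(0) = (exp(-4)/2 + 6) - (1/2) = exp(-4)/2 + 11/2.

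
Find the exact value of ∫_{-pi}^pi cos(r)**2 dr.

pi

Use the identity cos^2(r) = (1 + cos(2*r))/2.
An antiderivative is F(r) = r/2 + sin(2*r)/4.
Then F(pi) - F(-pi) = (pi/2) - (-pi/2) = pi.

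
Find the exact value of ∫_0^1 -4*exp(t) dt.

4 - 4*E

An antiderivative is F(t) = -4*exp(t).
Then F(1) - F(0) = (-4*E) - (-4) = 4 - 4*E.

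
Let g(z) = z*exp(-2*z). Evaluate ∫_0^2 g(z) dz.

Integrate by parts once (u = z, dv = exp(-2*z) dz).
An antiderivative is F(z) = (-2*z - 1)*exp(-2*z)/4.
Then F(2) - F(0) = (-5*exp(-4)/4) - (-1/4) = (-5 + exp(4))*exp(-4)/4.

(-5 + exp(4))*exp(-4)/4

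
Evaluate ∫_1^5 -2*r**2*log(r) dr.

248/9 - 250*log(5)/3

Integrate by parts once (u = ln r, dv = -2*r**2 dr).
An antiderivative is F(r) = -2*r**3*(3*log(r) - 1)/9.
Then F(5) - F(1) = (250/9 - 250*log(5)/3) - (2/9) = 248/9 - 250*log(5)/3.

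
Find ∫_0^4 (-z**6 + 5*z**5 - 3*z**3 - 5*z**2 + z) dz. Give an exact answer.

By the power rule, an antiderivative is F(z) = -z**7/7 + 5*z**6/6 - 3*z**4/4 - 5*z**3/3 + z**2/2.
Then F(4) - F(0) = (16424/21) - (0) = 16424/21.

16424/21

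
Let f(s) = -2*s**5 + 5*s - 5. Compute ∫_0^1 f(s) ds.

-17/6

By the power rule, an antiderivative is F(s) = -s**6/3 + 5*s**2/2 - 5*s.
Then F(1) - F(0) = (-17/6) - (0) = -17/6.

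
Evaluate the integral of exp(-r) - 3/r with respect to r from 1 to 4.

An antiderivative is F(r) = -3*log(r) - exp(-r).
Then F(4) - F(1) = (-6*log(2) - exp(-4)) - (-exp(-1)) = -6*log(2) - exp(-4) + exp(-1).

-6*log(2) - exp(-4) + exp(-1)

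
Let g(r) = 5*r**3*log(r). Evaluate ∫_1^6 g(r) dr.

-6475/16 + 1620*log(2) + 1620*log(3)

Integrate by parts once (u = ln r, dv = 5*r**3 dr).
An antiderivative is F(r) = 5*r**4*(4*log(r) - 1)/16.
Then F(6) - F(1) = (-405 + 1620*log(2) + 1620*log(3)) - (-5/16) = -6475/16 + 1620*log(2) + 1620*log(3).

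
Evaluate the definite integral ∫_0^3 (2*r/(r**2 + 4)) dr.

Let u = r**2 + 4, so du = 2*r dr. When r = 0, u = 4; when r = 3, u = 13.
The integral becomes ∫ 1/u du from 4 to 13, with antiderivative log(u).
Back in r: F(r) = log(r**2 + 4).
Then F(3) - F(0) = (log(13)) - (log(4)) = log(13/4).

log(13/4)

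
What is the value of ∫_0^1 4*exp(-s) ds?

4 - 4*exp(-1)

An antiderivative is F(s) = -4*exp(-s).
Then F(1) - F(0) = (-4*exp(-1)) - (-4) = 4 - 4*exp(-1).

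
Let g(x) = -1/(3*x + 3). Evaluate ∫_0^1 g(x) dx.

An antiderivative is F(x) = -log(3*x + 3)/3.
Then F(1) - F(0) = (-log(6)/3) - (-log(3)/3) = -log(6)/3 + log(3)/3.

-log(6)/3 + log(3)/3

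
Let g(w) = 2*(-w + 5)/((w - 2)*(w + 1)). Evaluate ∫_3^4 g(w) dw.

Factor the denominator: w**2 - w - 2 = (w + 1)(w - 2).
Partial fractions: 2*(-w + 5)/((w - 2)*(w + 1)) = -4/(w + 1) + 2/(w - 2).
An antiderivative is F(w) = 2*log(w - 2) - 4*log(w + 1).
Then F(4) - F(3) = (-4*log(5) + 2*log(2)) - (-8*log(2)) = -4*log(5) + 10*log(2).

-4*log(5) + 10*log(2)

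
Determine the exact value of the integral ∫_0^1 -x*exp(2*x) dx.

-exp(2)/4 - 1/4

Integrate by parts once (u = x, dv = -exp(2*x) dx).
An antiderivative is F(x) = (-2*x + 1)*exp(2*x)/4.
Then F(1) - F(0) = (-exp(2)/4) - (1/4) = -exp(2)/4 - 1/4.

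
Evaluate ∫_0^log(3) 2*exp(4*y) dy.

40

Let u = exp(y), so du = exp(y) dy. When y = 0, u = 1; when y = log(3), u = 3.
The integral becomes 2·∫ u**3 du from 1 to 3, with antiderivative u**4/2.
Back in y: F(y) = exp(4*y)/2.
Then F(log(3)) - F(0) = (81/2) - (1/2) = 40.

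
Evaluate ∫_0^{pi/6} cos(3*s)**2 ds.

pi/12

Use the identity cos^2(3*s) = (1 + cos(6*s))/2.
An antiderivative is F(s) = s/2 + sin(6*s)/12.
Then F(pi/6) - F(0) = (pi/12) - (0) = pi/12.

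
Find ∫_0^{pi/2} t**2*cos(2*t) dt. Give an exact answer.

-pi/4

Integrate by parts twice (u = t^2, dv = cos(2*t) dt).
An antiderivative is F(t) = t**2*sin(2*t)/2 + t*cos(2*t)/2 - sin(2*t)/4.
Then F(pi/2) - F(0) = (-pi/4) - (0) = -pi/4.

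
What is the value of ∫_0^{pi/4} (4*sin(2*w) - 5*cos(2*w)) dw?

-1/2

An antiderivative is F(w) = -5*sin(2*w)/2 - 2*cos(2*w).
Then F(pi/4) - F(0) = (-5/2) - (-2) = -1/2.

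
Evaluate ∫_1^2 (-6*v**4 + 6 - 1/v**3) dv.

By the power rule, an antiderivative is F(v) = -6*v**5/5 + 6*v + 1/(2*v**2).
Then F(2) - F(1) = (-1051/40) - (53/10) = -1263/40.

-1263/40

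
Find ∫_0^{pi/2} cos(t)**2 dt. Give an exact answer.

Use the identity cos^2(t) = (1 + cos(2*t))/2.
An antiderivative is F(t) = t/2 + sin(2*t)/4.
Then F(pi/2) - F(0) = (pi/4) - (0) = pi/4.

pi/4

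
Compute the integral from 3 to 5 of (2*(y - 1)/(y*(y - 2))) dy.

log(5)

Factor the denominator: y**2 - 2*y = y(y - 2).
Partial fractions: 2*(y - 1)/(y*(y - 2)) = 1/y + 1/(y - 2).
An antiderivative is F(y) = log(y) + log(y - 2).
Then F(5) - F(3) = (log(15)) - (log(3)) = log(5).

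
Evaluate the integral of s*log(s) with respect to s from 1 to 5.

-6 + 25*log(5)/2

Integrate by parts once (u = ln s, dv = s ds).
An antiderivative is F(s) = s**2*(2*log(s) - 1)/4.
Then F(5) - F(1) = (-25/4 + 25*log(5)/2) - (-1/4) = -6 + 25*log(5)/2.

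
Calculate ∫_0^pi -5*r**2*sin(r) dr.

20 - 5*pi**2

Integrate by parts twice (u = r^2, dv = -5*sin(r) dr).
An antiderivative is F(r) = 5*r**2*cos(r) - 10*r*sin(r) - 10*cos(r).
Then F(pi) - F(0) = (10 - 5*pi**2) - (-10) = 20 - 5*pi**2.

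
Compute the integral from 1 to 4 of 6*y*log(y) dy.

Integrate by parts once (u = ln y, dv = 6*y dy).
An antiderivative is F(y) = 3*y**2*(2*log(y) - 1)/2.
Then F(4) - F(1) = (-24 + 96*log(2)) - (-3/2) = -45/2 + 96*log(2).

-45/2 + 96*log(2)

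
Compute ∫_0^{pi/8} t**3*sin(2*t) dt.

Integrate by parts 3 times (u = t^3, dv = sin(2*t) dt).
An antiderivative is F(t) = -t**3*cos(2*t)/2 + 3*t**2*sin(2*t)/4 + 3*t*cos(2*t)/4 - 3*sin(2*t)/8.
Then F(pi/8) - F(0) = (sqrt(2)*(-384 - pi**3 + 12*pi**2 + 96*pi)/2048) - (0) = sqrt(2)*(-384 - pi**3 + 12*pi**2 + 96*pi)/2048.

sqrt(2)*(-384 - pi**3 + 12*pi**2 + 96*pi)/2048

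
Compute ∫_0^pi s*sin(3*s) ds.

Integrate by parts once (u = s, dv = sin(3*s) ds).
An antiderivative is F(s) = -s*cos(3*s)/3 + sin(3*s)/9.
Then F(pi) - F(0) = (pi/3) - (0) = pi/3.

pi/3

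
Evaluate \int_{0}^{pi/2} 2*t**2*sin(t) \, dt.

Integrate by parts twice (u = t^2, dv = 2*sin(t) dt).
An antiderivative is F(t) = -2*t**2*cos(t) + 4*t*sin(t) + 4*cos(t).
Then F(pi/2) - F(0) = (2*pi) - (4) = -4 + 2*pi.

-4 + 2*pi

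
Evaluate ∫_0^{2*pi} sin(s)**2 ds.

Use the identity sin^2(s) = (1 - cos(2*s))/2.
An antiderivative is F(s) = s/2 - sin(2*s)/4.
Then F(2*pi) - F(0) = (pi) - (0) = pi.

pi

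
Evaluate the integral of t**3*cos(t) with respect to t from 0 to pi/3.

Integrate by parts 3 times (u = t^3, dv = cos(t) dt).
An antiderivative is F(t) = t**3*sin(t) + 3*t**2*cos(t) - 6*t*sin(t) - 6*cos(t).
Then F(pi/3) - F(0) = (-sqrt(3)*pi - 3 + sqrt(3)*pi**3/54 + pi**2/6) - (-6) = -sqrt(3)*pi + sqrt(3)*pi**3/54 + pi**2/6 + 3.

-sqrt(3)*pi + sqrt(3)*pi**3/54 + pi**2/6 + 3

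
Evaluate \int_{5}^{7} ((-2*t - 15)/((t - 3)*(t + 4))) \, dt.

log(11/72)

Factor the denominator: t**2 + t - 12 = (t + 4)(t - 3).
Partial fractions: (-2*t - 15)/((t - 3)*(t + 4)) = 1/(t + 4) - 3/(t - 3).
An antiderivative is F(t) = -3*log(t - 3) + log(t + 4).
Then F(7) - F(5) = (log(11/64)) - (log(9/8)) = log(11/72).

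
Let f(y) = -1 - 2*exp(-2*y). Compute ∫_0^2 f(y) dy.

An antiderivative is F(y) = -y + exp(-2*y).
Then F(2) - F(0) = (-2 + exp(-4)) - (1) = -3 + exp(-4).

-3 + exp(-4)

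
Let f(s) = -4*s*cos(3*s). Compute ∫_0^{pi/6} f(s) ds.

Integrate by parts once (u = s, dv = -4*cos(3*s) ds).
An antiderivative is F(s) = -4*s*sin(3*s)/3 - 4*cos(3*s)/9.
Then F(pi/6) - F(0) = (-2*pi/9) - (-4/9) = 4/9 - 2*pi/9.

4/9 - 2*pi/9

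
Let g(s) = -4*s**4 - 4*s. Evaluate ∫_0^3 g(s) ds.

-1062/5

By the power rule, an antiderivative is F(s) = -4*s**5/5 - 2*s**2.
Then F(3) - F(0) = (-1062/5) - (0) = -1062/5.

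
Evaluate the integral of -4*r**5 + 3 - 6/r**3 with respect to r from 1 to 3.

-482

By the power rule, an antiderivative is F(r) = -2*r**6/3 + 3*r + 3/r**2.
Then F(3) - F(1) = (-1430/3) - (16/3) = -482.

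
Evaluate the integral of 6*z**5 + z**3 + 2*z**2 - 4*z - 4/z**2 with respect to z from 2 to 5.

By the power rule, an antiderivative is F(z) = z**6 + z**4/4 + 2*z**3/3 - 2*z**2 + 4/z.
Then F(5) - F(2) = (948923/60) - (202/3) = 314961/20.

314961/20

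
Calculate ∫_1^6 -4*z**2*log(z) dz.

-288*log(3) - 288*log(2) + 860/9

Integrate by parts once (u = ln z, dv = -4*z**2 dz).
An antiderivative is F(z) = -4*z**3*(3*log(z) - 1)/9.
Then F(6) - F(1) = (-288*log(3) - 288*log(2) + 96) - (4/9) = -288*log(3) - 288*log(2) + 860/9.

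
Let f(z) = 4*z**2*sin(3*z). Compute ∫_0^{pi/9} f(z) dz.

Integrate by parts twice (u = z^2, dv = 4*sin(3*z) dz).
An antiderivative is F(z) = -4*z**2*cos(3*z)/3 + 8*z*sin(3*z)/9 + 8*cos(3*z)/27.
Then F(pi/9) - F(0) = (-2*pi**2/243 + 4/27 + 4*sqrt(3)*pi/81) - (8/27) = -4/27 - 2*pi**2/243 + 4*sqrt(3)*pi/81.

-4/27 - 2*pi**2/243 + 4*sqrt(3)*pi/81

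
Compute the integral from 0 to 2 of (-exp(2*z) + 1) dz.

5/2 - exp(4)/2

An antiderivative is F(z) = -exp(2*z)/2 + z.
Then F(2) - F(0) = (2 - exp(4)/2) - (-1/2) = 5/2 - exp(4)/2.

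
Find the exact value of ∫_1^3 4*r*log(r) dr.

Integrate by parts once (u = ln r, dv = 4*r dr).
An antiderivative is F(r) = r**2*(2*log(r) - 1).
Then F(3) - F(1) = (-9 + 18*log(3)) - (-1) = -8 + 18*log(3).

-8 + 18*log(3)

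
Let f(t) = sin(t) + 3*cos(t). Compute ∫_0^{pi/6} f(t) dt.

5/2 - sqrt(3)/2

An antiderivative is F(t) = 3*sin(t) - cos(t).
Then F(pi/6) - F(0) = (3/2 - sqrt(3)/2) - (-1) = 5/2 - sqrt(3)/2.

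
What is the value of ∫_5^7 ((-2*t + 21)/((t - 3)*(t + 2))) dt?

Factor the denominator: t**2 - t - 6 = (t + 2)(t - 3).
Partial fractions: (-2*t + 21)/((t - 3)*(t + 2)) = -5/(t + 2) + 3/(t - 3).
An antiderivative is F(t) = 3*log(t - 3) - 5*log(t + 2).
Then F(7) - F(5) = (-10*log(3) + 6*log(2)) - (-5*log(7) + 3*log(2)) = -10*log(3) + 3*log(2) + 5*log(7).

-10*log(3) + 3*log(2) + 5*log(7)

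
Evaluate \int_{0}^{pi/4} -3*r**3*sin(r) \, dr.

Integrate by parts 3 times (u = r^3, dv = -3*sin(r) dr).
An antiderivative is F(r) = 3*r**3*cos(r) - 9*r**2*sin(r) - 18*r*cos(r) + 18*sin(r).
Then F(pi/4) - F(0) = (3*sqrt(2)*(-96*pi - 12*pi**2 + pi**3 + 384)/128) - (0) = 3*sqrt(2)*(-96*pi - 12*pi**2 + pi**3 + 384)/128.

3*sqrt(2)*(-96*pi - 12*pi**2 + pi**3 + 384)/128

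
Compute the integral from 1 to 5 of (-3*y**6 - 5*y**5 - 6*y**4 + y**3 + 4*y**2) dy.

-5242564/105

By the power rule, an antiderivative is F(y) = -3*y**7/7 - 5*y**6/6 - 6*y**5/5 + y**4/4 + 4*y**3/3.
Then F(5) - F(1) = (-4194125/84) - (-123/140) = -5242564/105.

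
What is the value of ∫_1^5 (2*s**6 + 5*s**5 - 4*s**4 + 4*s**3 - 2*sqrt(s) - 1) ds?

By the power rule, an antiderivative is F(s) = 2*s**7/7 + 5*s**6/6 - 4*s**5/5 + s**4 - 4*s**(3/2)/3 - s.
Then F(5) - F(1) = (1405415/42 - 20*sqrt(5)/3) - (-71/70) = 3513644/105 - 20*sqrt(5)/3.

3513644/105 - 20*sqrt(5)/3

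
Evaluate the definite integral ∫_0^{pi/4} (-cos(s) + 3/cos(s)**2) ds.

3 - sqrt(2)/2

An antiderivative is F(s) = -sin(s) + 3*tan(s).
Then F(pi/4) - F(0) = (3 - sqrt(2)/2) - (0) = 3 - sqrt(2)/2.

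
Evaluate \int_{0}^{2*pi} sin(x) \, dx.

0

An antiderivative is F(x) = -cos(x).
Then F(2*pi) - F(0) = (-1) - (-1) = 0.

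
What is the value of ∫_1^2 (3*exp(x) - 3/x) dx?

An antiderivative is F(x) = 3*exp(x) - 3*log(x).
Then F(2) - F(1) = (-3*log(2) + 3*exp(2)) - (3*exp(1)) = -3*exp(1) - 3*log(2) + 3*exp(2).

-3*exp(1) - 3*log(2) + 3*exp(2)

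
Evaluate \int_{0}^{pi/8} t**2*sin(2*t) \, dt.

Integrate by parts twice (u = t^2, dv = sin(2*t) dt).
An antiderivative is F(t) = -t**2*cos(2*t)/2 + t*sin(2*t)/2 + cos(2*t)/4.
Then F(pi/8) - F(0) = (sqrt(2)*(-pi**2 + 8*pi + 32)/256) - (1/4) = -1/4 - sqrt(2)*pi**2/256 + sqrt(2)*pi/32 + sqrt(2)/8.

-1/4 - sqrt(2)*pi**2/256 + sqrt(2)*pi/32 + sqrt(2)/8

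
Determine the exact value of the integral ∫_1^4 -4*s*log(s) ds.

15 - 64*log(2)

Integrate by parts once (u = ln s, dv = -4*s ds).
An antiderivative is F(s) = -s**2*(2*log(s) - 1).
Then F(4) - F(1) = (16 - 64*log(2)) - (1) = 15 - 64*log(2).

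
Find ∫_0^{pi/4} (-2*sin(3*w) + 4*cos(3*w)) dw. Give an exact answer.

-2/3 + sqrt(2)/3

An antiderivative is F(w) = 4*sin(3*w)/3 + 2*cos(3*w)/3.
Then F(pi/4) - F(0) = (sqrt(2)/3) - (2/3) = -2/3 + sqrt(2)/3.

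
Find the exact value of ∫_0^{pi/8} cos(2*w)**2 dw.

Use the identity cos^2(2*w) = (1 + cos(4*w))/2.
An antiderivative is F(w) = w/2 + sin(4*w)/8.
Then F(pi/8) - F(0) = (1/8 + pi/16) - (0) = 1/8 + pi/16.

1/8 + pi/16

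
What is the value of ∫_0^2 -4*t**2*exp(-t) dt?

-8 + 40*exp(-2)

Integrate by parts twice (u = t^2, dv = -4*exp(-t) dt).
An antiderivative is F(t) = (4*t**2 + 8*t + 8)*exp(-t).
Then F(2) - F(0) = (40*exp(-2)) - (8) = -8 + 40*exp(-2).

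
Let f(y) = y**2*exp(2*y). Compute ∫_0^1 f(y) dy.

Integrate by parts twice (u = y^2, dv = exp(2*y) dy).
An antiderivative is F(y) = (2*y**2 - 2*y + 1)*exp(2*y)/4.
Then F(1) - F(0) = (exp(2)/4) - (1/4) = -1/4 + exp(2)/4.

-1/4 + exp(2)/4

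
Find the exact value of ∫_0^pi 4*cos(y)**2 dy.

2*pi

Use the identity cos^2(y) = (1 + cos(2*y))/2.
An antiderivative is F(y) = 2*y + sin(2*y).
Then F(pi) - F(0) = (2*pi) - (0) = 2*pi.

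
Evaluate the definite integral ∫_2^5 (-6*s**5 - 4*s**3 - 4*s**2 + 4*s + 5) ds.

-16269

By the power rule, an antiderivative is F(s) = -s**6 - s**4 - 4*s**3/3 + 2*s**2 + 5*s.
Then F(5) - F(2) = (-49025/3) - (-218/3) = -16269.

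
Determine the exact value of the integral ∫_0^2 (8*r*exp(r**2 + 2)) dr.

-4*(1 - exp(4))*exp(2)

Let u = r**2 + 2, so du = 2*r dr. When r = 0, u = 2; when r = 2, u = 6.
The integral becomes 4·∫ exp(u) du from 2 to 6, with antiderivative 4*exp(u).
Back in r: F(r) = 4*exp(r**2 + 2).
Then F(2) - F(0) = (4*exp(6)) - (4*exp(2)) = -4*(1 - exp(4))*exp(2).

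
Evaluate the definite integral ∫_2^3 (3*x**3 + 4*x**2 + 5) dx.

949/12

By the power rule, an antiderivative is F(x) = 3*x**4/4 + 4*x**3/3 + 5*x.
Then F(3) - F(2) = (447/4) - (98/3) = 949/12.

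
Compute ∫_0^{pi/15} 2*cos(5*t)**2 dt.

Use the identity cos^2(5*t) = (1 + cos(10*t))/2.
An antiderivative is F(t) = t + sin(10*t)/10.
Then F(pi/15) - F(0) = (sqrt(3)/20 + pi/15) - (0) = sqrt(3)/20 + pi/15.

sqrt(3)/20 + pi/15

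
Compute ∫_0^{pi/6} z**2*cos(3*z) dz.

Integrate by parts twice (u = z^2, dv = cos(3*z) dz).
An antiderivative is F(z) = z**2*sin(3*z)/3 + 2*z*cos(3*z)/9 - 2*sin(3*z)/27.
Then F(pi/6) - F(0) = (-2/27 + pi**2/108) - (0) = -2/27 + pi**2/108.

-2/27 + pi**2/108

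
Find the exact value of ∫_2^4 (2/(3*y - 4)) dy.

An antiderivative is F(y) = 2*log(3*y - 4)/3.
Then F(4) - F(2) = (log(4)) - (2*log(2)/3) = 4*log(2)/3.

4*log(2)/3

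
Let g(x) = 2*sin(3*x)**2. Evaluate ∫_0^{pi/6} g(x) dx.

pi/6

Use the identity sin^2(3*x) = (1 - cos(6*x))/2.
An antiderivative is F(x) = x - sin(6*x)/6.
Then F(pi/6) - F(0) = (pi/6) - (0) = pi/6.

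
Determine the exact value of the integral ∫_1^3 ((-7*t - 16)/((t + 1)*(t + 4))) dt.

Factor the denominator: t**2 + 5*t + 4 = (t + 4)(t + 1).
Partial fractions: (-7*t - 16)/((t + 1)*(t + 4)) = -4/(t + 4) - 3/(t + 1).
An antiderivative is F(t) = -3*log(t + 1) - 4*log(t + 4).
Then F(3) - F(1) = (-4*log(7) - 6*log(2)) - (-4*log(5) - 3*log(2)) = -4*log(7) - 3*log(2) + 4*log(5).

-4*log(7) - 3*log(2) + 4*log(5)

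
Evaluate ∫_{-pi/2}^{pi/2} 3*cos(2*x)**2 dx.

3*pi/2

Use the identity cos^2(2*x) = (1 + cos(4*x))/2.
An antiderivative is F(x) = 3*x/2 + 3*sin(4*x)/8.
Then F(pi/2) - F(-pi/2) = (3*pi/4) - (-3*pi/4) = 3*pi/2.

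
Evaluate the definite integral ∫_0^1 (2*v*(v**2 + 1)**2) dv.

7/3

Let u = v**2 + 1, so du = 2*v dv. When v = 0, u = 1; when v = 1, u = 2.
The integral becomes ∫ u**2 du from 1 to 2, with antiderivative u**3/3.
Back in v: F(v) = (v**2 + 1)**3/3.
Then F(1) - F(0) = (8/3) - (1/3) = 7/3.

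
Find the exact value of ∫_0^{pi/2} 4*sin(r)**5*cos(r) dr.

2/3

Let u = sin(r), so du = cos(r) dr. When r = 0, u = 0; when r = pi/2, u = 1.
The integral becomes 4·∫ u**5 du from 0 to 1, with antiderivative 2*u**6/3.
Back in r: F(r) = 2*sin(r)**6/3.
Then F(pi/2) - F(0) = (2/3) - (0) = 2/3.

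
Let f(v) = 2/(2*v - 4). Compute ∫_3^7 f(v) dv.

An antiderivative is F(v) = log(2*v - 4).
Then F(7) - F(3) = (log(10)) - (log(2)) = log(5).

log(5)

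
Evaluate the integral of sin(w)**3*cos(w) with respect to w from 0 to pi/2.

Let u = sin(w), so du = cos(w) dw. When w = 0, u = 0; when w = pi/2, u = 1.
The integral becomes ∫ u**3 du from 0 to 1, with antiderivative u**4/4.
Back in w: F(w) = sin(w)**4/4.
Then F(pi/2) - F(0) = (1/4) - (0) = 1/4.

1/4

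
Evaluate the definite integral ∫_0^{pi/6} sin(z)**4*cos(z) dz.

Let u = sin(z), so du = cos(z) dz. When z = 0, u = 0; when z = pi/6, u = 1/2.
The integral becomes ∫ u**4 du from 0 to 1/2, with antiderivative u**5/5.
Back in z: F(z) = sin(z)**5/5.
Then F(pi/6) - F(0) = (1/160) - (0) = 1/160.

1/160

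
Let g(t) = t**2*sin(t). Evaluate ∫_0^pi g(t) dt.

-4 + pi**2

Integrate by parts twice (u = t^2, dv = sin(t) dt).
An antiderivative is F(t) = -t**2*cos(t) + 2*t*sin(t) + 2*cos(t).
Then F(pi) - F(0) = (-2 + pi**2) - (2) = -4 + pi**2.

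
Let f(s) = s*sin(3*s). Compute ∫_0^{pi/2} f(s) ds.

-1/9

Integrate by parts once (u = s, dv = sin(3*s) ds).
An antiderivative is F(s) = -s*cos(3*s)/3 + sin(3*s)/9.
Then F(pi/2) - F(0) = (-1/9) - (0) = -1/9.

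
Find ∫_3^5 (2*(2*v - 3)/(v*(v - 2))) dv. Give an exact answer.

Factor the denominator: v**2 - 2*v = v(v - 2).
Partial fractions: 2*(2*v - 3)/(v*(v - 2)) = 3/v + 1/(v - 2).
An antiderivative is F(v) = 3*log(v) + log(v - 2).
Then F(5) - F(3) = (log(3) + 3*log(5)) - (log(27)) = -2*log(3) + 3*log(5).

-2*log(3) + 3*log(5)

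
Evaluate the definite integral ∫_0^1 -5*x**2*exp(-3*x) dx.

-10/27 + 85*exp(-3)/27

Integrate by parts twice (u = x^2, dv = -5*exp(-3*x) dx).
An antiderivative is F(x) = (45*x**2 + 30*x + 10)*exp(-3*x)/27.
Then F(1) - F(0) = (85*exp(-3)/27) - (10/27) = -10/27 + 85*exp(-3)/27.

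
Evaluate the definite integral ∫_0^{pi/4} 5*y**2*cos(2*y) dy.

-5/4 + 5*pi**2/32

Integrate by parts twice (u = y^2, dv = 5*cos(2*y) dy).
An antiderivative is F(y) = 5*y**2*sin(2*y)/2 + 5*y*cos(2*y)/2 - 5*sin(2*y)/4.
Then F(pi/4) - F(0) = (-5/4 + 5*pi**2/32) - (0) = -5/4 + 5*pi**2/32.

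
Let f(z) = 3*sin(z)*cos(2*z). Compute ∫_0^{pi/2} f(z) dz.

Use the identity sin(z)cos(2*z) = [sin(3*z) + sin(-z)]/2.
An antiderivative is F(z) = 3*cos(z)/2 - cos(3*z)/2.
Then F(pi/2) - F(0) = (0) - (1) = -1.

-1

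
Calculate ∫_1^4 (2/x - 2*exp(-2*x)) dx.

-exp(-2) + exp(-8) + 4*log(2)

An antiderivative is F(x) = 2*log(x) + exp(-2*x).
Then F(4) - F(1) = (exp(-8) + 4*log(2)) - (exp(-2)) = -exp(-2) + exp(-8) + 4*log(2).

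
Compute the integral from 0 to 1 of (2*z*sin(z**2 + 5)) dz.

-cos(6) + cos(5)

Let u = z**2 + 5, so du = 2*z dz. When z = 0, u = 5; when z = 1, u = 6.
The integral becomes ∫ sin(u) du from 5 to 6, with antiderivative -cos(u).
Back in z: F(z) = -cos(z**2 + 5).
Then F(1) - F(0) = (-cos(6)) - (-cos(5)) = -cos(6) + cos(5).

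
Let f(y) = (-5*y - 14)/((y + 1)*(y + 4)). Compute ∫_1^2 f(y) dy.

Factor the denominator: y**2 + 5*y + 4 = (y + 4)(y + 1).
Partial fractions: (-5*y - 14)/((y + 1)*(y + 4)) = -2/(y + 4) - 3/(y + 1).
An antiderivative is F(y) = -3*log(y + 1) - 2*log(y + 4).
Then F(2) - F(1) = (-5*log(3) - 2*log(2)) - (-2*log(5) - 3*log(2)) = -5*log(3) + log(2) + 2*log(5).

-5*log(3) + log(2) + 2*log(5)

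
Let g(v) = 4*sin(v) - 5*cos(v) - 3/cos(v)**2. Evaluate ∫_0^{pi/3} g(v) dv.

2 - 11*sqrt(3)/2

An antiderivative is F(v) = -5*sin(v) - 4*cos(v) - 3*tan(v).
Then F(pi/3) - F(0) = (-11*sqrt(3)/2 - 2) - (-4) = 2 - 11*sqrt(3)/2.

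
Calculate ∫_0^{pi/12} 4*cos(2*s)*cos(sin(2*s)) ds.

2*sin(1/2)

Let u = sin(2*s), so du = 2*cos(2*s) ds. When s = 0, u = 0; when s = pi/12, u = 1/2.
The integral becomes 2·∫ cos(u) du from 0 to 1/2, with antiderivative 2*sin(u).
Back in s: F(s) = 2*sin(sin(2*s)).
Then F(pi/12) - F(0) = (2*sin(1/2)) - (0) = 2*sin(1/2).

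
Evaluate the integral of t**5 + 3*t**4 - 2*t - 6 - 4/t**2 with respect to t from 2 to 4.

6211/5

By the power rule, an antiderivative is F(t) = t**6/6 + 3*t**5/5 - t**2 - 6*t + 4/t.
Then F(4) - F(2) = (18871/15) - (238/15) = 6211/5.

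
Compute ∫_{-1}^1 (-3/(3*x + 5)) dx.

An antiderivative is F(x) = -log(3*x + 5).
Then F(1) - F(-1) = (-log(8)) - (-log(2)) = -log(4).

-log(4)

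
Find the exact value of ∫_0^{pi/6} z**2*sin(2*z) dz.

-1/8 - pi**2/144 + sqrt(3)*pi/24

Integrate by parts twice (u = z^2, dv = sin(2*z) dz).
An antiderivative is F(z) = -z**2*cos(2*z)/2 + z*sin(2*z)/2 + cos(2*z)/4.
Then F(pi/6) - F(0) = (-pi**2/144 + 1/8 + sqrt(3)*pi/24) - (1/4) = -1/8 - pi**2/144 + sqrt(3)*pi/24.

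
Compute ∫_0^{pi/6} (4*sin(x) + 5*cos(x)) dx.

An antiderivative is F(x) = 5*sin(x) - 4*cos(x).
Then F(pi/6) - F(0) = (5/2 - 2*sqrt(3)) - (-4) = 13/2 - 2*sqrt(3).

13/2 - 2*sqrt(3)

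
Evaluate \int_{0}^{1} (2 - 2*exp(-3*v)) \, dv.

2*exp(-3)/3 + 4/3

An antiderivative is F(v) = 2*v + 2*exp(-3*v)/3.
Then F(1) - F(0) = (2*exp(-3)/3 + 2) - (2/3) = 2*exp(-3)/3 + 4/3.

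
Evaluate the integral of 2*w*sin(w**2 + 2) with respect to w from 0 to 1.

cos(2) - cos(3)

Let u = w**2 + 2, so du = 2*w dw. When w = 0, u = 2; when w = 1, u = 3.
The integral becomes ∫ sin(u) du from 2 to 3, with antiderivative -cos(u).
Back in w: F(w) = -cos(w**2 + 2).
Then F(1) - F(0) = (-cos(3)) - (-cos(2)) = cos(2) - cos(3).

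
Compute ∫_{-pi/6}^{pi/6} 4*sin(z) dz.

0

An antiderivative is F(z) = -4*cos(z).
Then F(pi/6) - F(-pi/6) = (-2*sqrt(3)) - (-2*sqrt(3)) = 0.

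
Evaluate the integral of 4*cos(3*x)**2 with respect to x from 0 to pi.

2*pi

Use the identity cos^2(3*x) = (1 + cos(6*x))/2.
An antiderivative is F(x) = 2*x + sin(6*x)/3.
Then F(pi) - F(0) = (2*pi) - (0) = 2*pi.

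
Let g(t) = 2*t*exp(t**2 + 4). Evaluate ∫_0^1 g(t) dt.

Let u = t**2 + 4, so du = 2*t dt. When t = 0, u = 4; when t = 1, u = 5.
The integral becomes ∫ exp(u) du from 4 to 5, with antiderivative exp(u).
Back in t: F(t) = exp(t**2 + 4).
Then F(1) - F(0) = (exp(5)) - (exp(4)) = -exp(4) + exp(5).

-exp(4) + exp(5)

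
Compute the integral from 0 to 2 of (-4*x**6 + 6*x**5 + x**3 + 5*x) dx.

34/7

By the power rule, an antiderivative is F(x) = -4*x**7/7 + x**6 + x**4/4 + 5*x**2/2.
Then F(2) - F(0) = (34/7) - (0) = 34/7.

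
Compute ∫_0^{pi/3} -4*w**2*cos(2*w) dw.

-sqrt(3)*pi**2/9 + sqrt(3)/2 + pi/3

Integrate by parts twice (u = w^2, dv = -4*cos(2*w) dw).
An antiderivative is F(w) = -2*w**2*sin(2*w) - 2*w*cos(2*w) + sin(2*w).
Then F(pi/3) - F(0) = (-sqrt(3)*pi**2/9 + sqrt(3)/2 + pi/3) - (0) = -sqrt(3)*pi**2/9 + sqrt(3)/2 + pi/3.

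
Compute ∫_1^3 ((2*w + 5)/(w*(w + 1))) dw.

-3*log(2) + 5*log(3)

Factor the denominator: w**2 + w = (w + 1)w.
Partial fractions: (2*w + 5)/(w*(w + 1)) = -3/(w + 1) + 5/w.
An antiderivative is F(w) = 5*log(w) - 3*log(w + 1).
Then F(3) - F(1) = (-6*log(2) + 5*log(3)) - (-log(8)) = -3*log(2) + 5*log(3).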